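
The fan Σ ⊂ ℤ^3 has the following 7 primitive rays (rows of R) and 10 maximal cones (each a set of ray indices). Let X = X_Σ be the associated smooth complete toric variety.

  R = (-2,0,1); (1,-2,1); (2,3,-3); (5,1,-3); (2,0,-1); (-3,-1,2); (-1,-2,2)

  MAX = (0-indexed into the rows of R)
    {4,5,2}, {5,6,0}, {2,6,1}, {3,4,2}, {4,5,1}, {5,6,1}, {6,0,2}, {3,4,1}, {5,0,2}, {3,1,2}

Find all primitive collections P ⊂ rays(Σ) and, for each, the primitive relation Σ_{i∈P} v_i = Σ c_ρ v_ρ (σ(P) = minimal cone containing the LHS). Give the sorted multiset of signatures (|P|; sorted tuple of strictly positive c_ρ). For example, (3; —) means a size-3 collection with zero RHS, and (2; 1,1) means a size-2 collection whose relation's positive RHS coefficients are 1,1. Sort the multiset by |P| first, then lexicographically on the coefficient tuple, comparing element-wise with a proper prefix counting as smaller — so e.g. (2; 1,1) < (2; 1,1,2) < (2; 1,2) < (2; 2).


9 minimal non-faces of Δ(Σ) (on 7 rays):

  {0,4}:  v_{0} + v_{4} = 0  →  sig = (2; —)
  {0,1}:  v_{0} + v_{1} = v_{6}  →  sig = (2; 1)
  {3,5}:  v_{3} + v_{5} = v_{4}  →  sig = (2; 1)
  {4,6}:  v_{4} + v_{6} = v_{1}  →  sig = (2; 1)
  {0,3}:  v_{0} + v_{3} = v_{1} + v_{2}  →  sig = (2; 1,1)
  {3,6}:  v_{3} + v_{6} = 2·v_{1} + v_{2}  →  sig = (2; 1,2)
  {1,2,5}:  v_{1} + v_{2} + v_{5} = 0  →  sig = (3; —)
  {1,2,4}:  v_{1} + v_{2} + v_{4} = v_{3}  →  sig = (3; 1)
  {2,5,6}:  v_{2} + v_{5} + v_{6} = v_{0}  →  sig = (3; 1)

so the primitive-relation signature multiset is
    (2; —)
    (2; 1)
    (2; 1)
    (2; 1)
    (2; 1,1)
    (2; 1,2)
    (3; —)
    (3; 1)
    (3; 1)


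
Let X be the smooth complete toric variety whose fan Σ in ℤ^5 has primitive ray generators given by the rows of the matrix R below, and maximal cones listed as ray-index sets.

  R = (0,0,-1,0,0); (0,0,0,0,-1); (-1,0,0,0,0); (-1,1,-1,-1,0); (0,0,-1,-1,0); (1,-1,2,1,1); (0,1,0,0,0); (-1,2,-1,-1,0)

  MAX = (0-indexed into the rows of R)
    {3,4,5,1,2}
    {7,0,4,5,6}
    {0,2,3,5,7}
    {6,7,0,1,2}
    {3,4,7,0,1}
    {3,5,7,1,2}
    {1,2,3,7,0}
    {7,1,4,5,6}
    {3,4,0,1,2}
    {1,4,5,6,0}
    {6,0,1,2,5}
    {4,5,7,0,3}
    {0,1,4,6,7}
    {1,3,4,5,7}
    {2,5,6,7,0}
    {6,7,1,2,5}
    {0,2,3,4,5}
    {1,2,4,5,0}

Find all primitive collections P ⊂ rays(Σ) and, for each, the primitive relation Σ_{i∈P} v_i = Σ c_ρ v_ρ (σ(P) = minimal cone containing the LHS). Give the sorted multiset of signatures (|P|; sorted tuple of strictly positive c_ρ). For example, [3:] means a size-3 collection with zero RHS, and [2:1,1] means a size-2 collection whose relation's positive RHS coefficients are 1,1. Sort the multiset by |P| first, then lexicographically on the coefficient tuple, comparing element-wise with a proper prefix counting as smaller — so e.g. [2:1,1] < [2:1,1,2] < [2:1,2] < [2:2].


Σ has 5 primitive collections:

  P = {3,6}:  v_{3} + v_{6} = v_{7}  so sig = [2:1]
  P = {2,4,6}:  v_{2} + v_{4} + v_{6} = v_{3}  so sig = [3:1]
  P = {2,4,7}:  v_{2} + v_{4} + v_{7} = 2·v_{3}  so sig = [3:2]
  P = {0,1,3,5}:  v_{0} + v_{1} + v_{3} + v_{5} = 0  so sig = [4:]
  P = {0,1,5,7}:  v_{0} + v_{1} + v_{5} + v_{7} = v_{6}  so sig = [4:1]

so the primitive-relation signature multiset is
    |P|=2: 1 collection, coeffs (1)
    |P|=3: 2 collections, coeffs (1), (2)
    |P|=4: 2 collections, coeffs (), (1)


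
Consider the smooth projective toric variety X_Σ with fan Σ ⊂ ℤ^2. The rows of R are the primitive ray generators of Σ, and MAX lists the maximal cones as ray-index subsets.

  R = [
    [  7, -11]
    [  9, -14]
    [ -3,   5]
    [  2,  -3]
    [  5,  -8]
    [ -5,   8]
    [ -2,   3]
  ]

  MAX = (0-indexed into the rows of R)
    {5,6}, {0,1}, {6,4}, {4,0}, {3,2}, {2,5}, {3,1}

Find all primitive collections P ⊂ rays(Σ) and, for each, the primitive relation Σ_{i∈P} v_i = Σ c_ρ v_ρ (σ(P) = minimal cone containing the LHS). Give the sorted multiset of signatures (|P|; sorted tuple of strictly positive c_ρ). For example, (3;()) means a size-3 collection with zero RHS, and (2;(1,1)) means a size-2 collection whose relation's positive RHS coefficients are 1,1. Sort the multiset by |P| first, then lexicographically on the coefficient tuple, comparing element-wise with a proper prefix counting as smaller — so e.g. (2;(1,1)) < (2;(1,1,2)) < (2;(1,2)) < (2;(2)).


Minimal non-faces — 14 found among 7 rays, 7 max cones:

  P={3,6}:  v_{3} + v_{6} = 0  ⇒ sig = (2;())
  P={4,5}:  v_{4} + v_{5} = 0  ⇒ sig = (2;())
  P={0,3}:  v_{0} + v_{3} = v_{1}  ⇒ sig = (2;(1))
  P={0,5}:  v_{0} + v_{5} = v_{3}  ⇒ sig = (2;(1))
  P={0,6}:  v_{0} + v_{6} = v_{4}  ⇒ sig = (2;(1))
  P={1,6}:  v_{1} + v_{6} = v_{0}  ⇒ sig = (2;(1))
  P={2,4}:  v_{2} + v_{4} = v_{3}  ⇒ sig = (2;(1))
  P={2,6}:  v_{2} + v_{6} = v_{5}  ⇒ sig = (2;(1))
  P={3,4}:  v_{3} + v_{4} = v_{0}  ⇒ sig = (2;(1))
  P={3,5}:  v_{3} + v_{5} = v_{2}  ⇒ sig = (2;(1))
  P={0,2}:  v_{0} + v_{2} = 2·v_{3}  ⇒ sig = (2;(2))
  P={1,4}:  v_{1} + v_{4} = 2·v_{0}  ⇒ sig = (2;(2))
  P={1,5}:  v_{1} + v_{5} = 2·v_{3}  ⇒ sig = (2;(2))
  P={1,2}:  v_{1} + v_{2} = 3·v_{3}  ⇒ sig = (2;(3))

Hence PRS(X_Σ) =
    |P|=2: 14 collections, coeffs (), (), (1), (1), (1), (1), (1), (1), (1), (1), (2), (2), (2), (3)


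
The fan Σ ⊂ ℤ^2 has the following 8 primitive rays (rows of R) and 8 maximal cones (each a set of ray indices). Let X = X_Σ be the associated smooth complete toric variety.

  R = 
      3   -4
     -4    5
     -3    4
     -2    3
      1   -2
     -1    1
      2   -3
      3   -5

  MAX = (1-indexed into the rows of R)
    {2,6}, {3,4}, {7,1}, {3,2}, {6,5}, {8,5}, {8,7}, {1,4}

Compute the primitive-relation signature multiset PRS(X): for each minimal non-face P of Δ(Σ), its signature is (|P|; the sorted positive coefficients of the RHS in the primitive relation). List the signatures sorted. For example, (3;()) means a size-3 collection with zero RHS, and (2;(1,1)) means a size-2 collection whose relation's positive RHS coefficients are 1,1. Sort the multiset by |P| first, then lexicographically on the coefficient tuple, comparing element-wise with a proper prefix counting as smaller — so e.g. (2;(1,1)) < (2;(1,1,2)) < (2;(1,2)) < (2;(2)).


20 minimal non-faces of Δ(Σ) (on 8 rays):

  • {1,3}:  v_{1} + v_{3} = 0  ⇒ sig = (2;())
  • {4,7}:  v_{4} + v_{7} = 0  ⇒ sig = (2;())
  • {1,2}:  v_{1} + v_{2} = v_{6}  ⇒ sig = (2;(1))
  • {1,6}:  v_{1} + v_{6} = v_{7}  ⇒ sig = (2;(1))
  • {3,6}:  v_{3} + v_{6} = v_{2}  ⇒ sig = (2;(1))
  • {3,7}:  v_{3} + v_{7} = v_{6}  ⇒ sig = (2;(1))
  • {4,5}:  v_{4} + v_{5} = v_{6}  ⇒ sig = (2;(1))
  • {4,6}:  v_{4} + v_{6} = v_{3}  ⇒ sig = (2;(1))
  • {4,8}:  v_{4} + v_{8} = v_{5}  ⇒ sig = (2;(1))
  • {5,7}:  v_{5} + v_{7} = v_{8}  ⇒ sig = (2;(1))
  • {6,7}:  v_{6} + v_{7} = v_{5}  ⇒ sig = (2;(1))
  • {3,8}:  v_{3} + v_{8} = v_{5} + v_{6}  ⇒ sig = (2;(1,1))
  • {2,8}:  v_{2} + v_{8} = v_{5} + 2·v_{6}  ⇒ sig = (2;(1,2))
  • {1,5}:  v_{1} + v_{5} = 2·v_{7}  ⇒ sig = (2;(2))
  • {2,4}:  v_{2} + v_{4} = 2·v_{3}  ⇒ sig = (2;(2))
  • {2,7}:  v_{2} + v_{7} = 2·v_{6}  ⇒ sig = (2;(2))
  • {3,5}:  v_{3} + v_{5} = 2·v_{6}  ⇒ sig = (2;(2))
  • {6,8}:  v_{6} + v_{8} = 2·v_{5}  ⇒ sig = (2;(2))
  • {1,8}:  v_{1} + v_{8} = 3·v_{7}  ⇒ sig = (2;(3))
  • {2,5}:  v_{2} + v_{5} = 3·v_{6}  ⇒ sig = (2;(3))

so the primitive-relation signature multiset is
{ (2;()) ×2,  (2;(1)) ×9,  (2;(1,1)),  (2;(1,2)),  (2;(2)) ×5,  (2;(3)) ×2 }


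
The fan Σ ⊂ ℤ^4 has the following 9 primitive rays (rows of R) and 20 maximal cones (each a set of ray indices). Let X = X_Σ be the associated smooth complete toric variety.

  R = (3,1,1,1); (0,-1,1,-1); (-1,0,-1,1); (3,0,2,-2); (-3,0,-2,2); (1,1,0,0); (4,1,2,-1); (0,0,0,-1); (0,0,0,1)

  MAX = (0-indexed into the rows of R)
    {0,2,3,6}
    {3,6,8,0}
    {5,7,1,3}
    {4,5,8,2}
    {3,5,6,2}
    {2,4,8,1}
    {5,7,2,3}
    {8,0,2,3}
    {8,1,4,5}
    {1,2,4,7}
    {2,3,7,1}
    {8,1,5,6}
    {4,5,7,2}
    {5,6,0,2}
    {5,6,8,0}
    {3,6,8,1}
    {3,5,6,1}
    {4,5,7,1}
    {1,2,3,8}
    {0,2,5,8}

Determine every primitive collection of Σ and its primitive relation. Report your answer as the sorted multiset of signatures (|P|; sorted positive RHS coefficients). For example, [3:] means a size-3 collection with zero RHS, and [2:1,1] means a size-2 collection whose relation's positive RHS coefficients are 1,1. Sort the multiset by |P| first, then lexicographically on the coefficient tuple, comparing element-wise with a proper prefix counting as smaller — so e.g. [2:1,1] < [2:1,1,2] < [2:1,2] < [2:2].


12 minimal non-faces of Δ(Σ) (on 9 rays):

  P={3,4}:  v_{3} + v_{4} = 0 — sig = [2:]
  P={7,8}:  v_{7} + v_{8} = 0 — sig = [2:]
  P={0,7}:  v_{0} + v_{7} = v_{2} + v_{6} — sig = [2:1,1]
  P={4,6}:  v_{4} + v_{6} = v_{5} + v_{8} — sig = [2:1,1]
  P={6,7}:  v_{6} + v_{7} = v_{3} + v_{5} — sig = [2:1,1]
  P={0,4}:  v_{0} + v_{4} = v_{2} + v_{5} + 2·v_{8} — sig = [2:1,1,2]
  P={0,1}:  v_{0} + v_{1} = v_{3} + 2·v_{8} — sig = [2:1,2]
  P={1,2,5}:  v_{1} + v_{2} + v_{5} = 0 — sig = [3:]
  P={2,6,8}:  v_{2} + v_{6} + v_{8} = v_{0} — sig = [3:1]
  P={3,5,8}:  v_{3} + v_{5} + v_{8} = v_{6} — sig = [3:1]
  P={1,2,6}:  v_{1} + v_{2} + v_{6} = v_{3} + v_{8} — sig = [3:1,1]
  P={0,3,5}:  v_{0} + v_{3} + v_{5} = v_{2} + 2·v_{6} — sig = [3:1,2]

Hence PRS(X_Σ) =
    [2:]
    [2:]
    [2:1,1]
    [2:1,1]
    [2:1,1]
    [2:1,1,2]
    [2:1,2]
    [3:]
    [3:1]
    [3:1]
    [3:1,1]
    [3:1,2]


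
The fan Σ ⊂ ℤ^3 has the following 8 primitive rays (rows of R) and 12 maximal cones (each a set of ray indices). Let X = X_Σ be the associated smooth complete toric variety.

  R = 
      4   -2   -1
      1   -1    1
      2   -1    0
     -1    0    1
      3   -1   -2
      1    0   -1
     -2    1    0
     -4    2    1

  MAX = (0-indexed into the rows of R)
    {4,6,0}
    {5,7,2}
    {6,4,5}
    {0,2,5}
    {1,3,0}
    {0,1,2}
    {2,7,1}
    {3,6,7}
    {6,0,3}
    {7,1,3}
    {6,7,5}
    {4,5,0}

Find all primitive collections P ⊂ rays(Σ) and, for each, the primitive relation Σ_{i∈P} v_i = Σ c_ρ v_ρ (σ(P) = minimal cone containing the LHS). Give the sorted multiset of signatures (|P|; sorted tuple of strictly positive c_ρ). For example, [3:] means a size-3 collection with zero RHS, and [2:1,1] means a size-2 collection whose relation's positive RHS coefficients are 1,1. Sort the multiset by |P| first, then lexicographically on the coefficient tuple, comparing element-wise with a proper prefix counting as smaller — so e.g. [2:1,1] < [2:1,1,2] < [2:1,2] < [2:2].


11 minimal non-faces of Δ(Σ) (on 8 rays):

  P={0,7}:  v_{0} + v_{7} = 0  →  sig = [2:]
  P={2,6}:  v_{2} + v_{6} = 0  →  sig = [2:]
  P={3,5}:  v_{3} + v_{5} = 0  →  sig = [2:]
  P={1,4}:  v_{1} + v_{4} = v_{0}  →  sig = [2:1]
  P={1,5}:  v_{1} + v_{5} = v_{2}  →  sig = [2:1]
  P={1,6}:  v_{1} + v_{6} = v_{3}  →  sig = [2:1]
  P={2,3}:  v_{2} + v_{3} = v_{1}  →  sig = [2:1]
  P={2,4}:  v_{2} + v_{4} = v_{0} + v_{5}  →  sig = [2:1,1]
  P={3,4}:  v_{3} + v_{4} = v_{0} + v_{6}  →  sig = [2:1,1]
  P={4,7}:  v_{4} + v_{7} = v_{5} + v_{6}  →  sig = [2:1,1]
  P={0,5,6}:  v_{0} + v_{5} + v_{6} = v_{4}  →  sig = [3:1]

Signatures (|P|; sorted positive RHS coefficients), sorted:
{ [2:] ×3,  [2:1] ×4,  [2:1,1] ×3,  [3:1] }


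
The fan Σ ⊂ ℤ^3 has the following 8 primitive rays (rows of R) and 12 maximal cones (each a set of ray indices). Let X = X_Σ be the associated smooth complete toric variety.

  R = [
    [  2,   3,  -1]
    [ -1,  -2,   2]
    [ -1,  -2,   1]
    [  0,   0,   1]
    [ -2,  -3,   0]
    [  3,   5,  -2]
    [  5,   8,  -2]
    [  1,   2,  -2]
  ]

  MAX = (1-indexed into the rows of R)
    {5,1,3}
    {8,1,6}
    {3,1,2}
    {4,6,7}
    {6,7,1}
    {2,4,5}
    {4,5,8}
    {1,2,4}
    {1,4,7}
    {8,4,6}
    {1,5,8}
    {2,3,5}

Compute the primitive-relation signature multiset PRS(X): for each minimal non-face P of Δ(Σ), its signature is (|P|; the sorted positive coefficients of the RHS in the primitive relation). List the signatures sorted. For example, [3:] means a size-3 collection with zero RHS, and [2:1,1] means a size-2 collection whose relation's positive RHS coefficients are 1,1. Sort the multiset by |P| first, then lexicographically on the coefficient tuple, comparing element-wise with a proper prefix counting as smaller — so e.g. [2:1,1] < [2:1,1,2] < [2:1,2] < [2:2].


Primitive collections (14):

  {2,8}:  v_{2} + v_{8} = 0 — sig = [2:]
  {3,4}:  v_{3} + v_{4} = v_{2} — sig = [2:1]
  {3,6}:  v_{3} + v_{6} = v_{1} — sig = [2:1]
  {5,6}:  v_{5} + v_{6} = v_{8} — sig = [2:1]
  {5,7}:  v_{5} + v_{7} = v_{6} — sig = [2:1]
  {2,6}:  v_{2} + v_{6} = v_{1} + v_{4} — sig = [2:1,1]
  {3,8}:  v_{3} + v_{8} = v_{1} + v_{5} — sig = [2:1,1]
  {3,7}:  v_{3} + v_{7} = 2·v_{1} + v_{4} — sig = [2:1,2]
  {7,8}:  v_{7} + v_{8} = 2·v_{6} — sig = [2:2]
  {2,7}:  v_{2} + v_{7} = 2·v_{1} + 2·v_{4} — sig = [2:2,2]
  {1,4,5}:  v_{1} + v_{4} + v_{5} = 0 — sig = [3:]
  {1,2,5}:  v_{1} + v_{2} + v_{5} = v_{3} — sig = [3:1]
  {1,4,6}:  v_{1} + v_{4} + v_{6} = v_{7} — sig = [3:1]
  {1,4,8}:  v_{1} + v_{4} + v_{8} = v_{6} — sig = [3:1]

Signatures (|P|; sorted positive RHS coefficients), sorted:
{ [2:],  [2:1] ×4,  [2:1,1] ×2,  [2:1,2],  [2:2],  [2:2,2],  [3:],  [3:1] ×3 }


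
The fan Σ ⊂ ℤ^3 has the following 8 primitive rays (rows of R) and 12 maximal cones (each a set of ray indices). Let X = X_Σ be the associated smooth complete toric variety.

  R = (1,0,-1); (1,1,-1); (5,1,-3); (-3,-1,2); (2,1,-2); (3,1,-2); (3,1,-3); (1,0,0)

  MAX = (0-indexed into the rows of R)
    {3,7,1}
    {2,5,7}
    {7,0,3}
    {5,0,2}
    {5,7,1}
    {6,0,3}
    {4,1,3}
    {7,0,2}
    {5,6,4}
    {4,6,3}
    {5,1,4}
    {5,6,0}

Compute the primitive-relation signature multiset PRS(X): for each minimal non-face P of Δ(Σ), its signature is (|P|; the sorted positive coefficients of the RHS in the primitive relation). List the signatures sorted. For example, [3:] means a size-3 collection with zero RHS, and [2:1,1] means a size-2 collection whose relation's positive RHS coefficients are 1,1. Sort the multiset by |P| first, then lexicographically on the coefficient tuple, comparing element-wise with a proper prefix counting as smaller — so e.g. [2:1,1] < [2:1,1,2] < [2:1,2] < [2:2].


11 minimal non-faces of Δ(Σ) (on 8 rays):

  {3,5}:  v_{3} + v_{5} = 0 ; sig = [2:]
  {0,1}:  v_{0} + v_{1} = v_{4} ; sig = [2:1]
  {0,4}:  v_{0} + v_{4} = v_{6} ; sig = [2:1]
  {4,7}:  v_{4} + v_{7} = v_{5} ; sig = [2:1]
  {2,3}:  v_{2} + v_{3} = v_{0} + v_{7} ; sig = [2:1,1]
  {6,7}:  v_{6} + v_{7} = v_{0} + v_{5} ; sig = [2:1,1]
  {2,4}:  v_{2} + v_{4} = v_{0} + 2·v_{5} ; sig = [2:1,2]
  {1,2}:  v_{1} + v_{2} = 2·v_{5} ; sig = [2:2]
  {1,6}:  v_{1} + v_{6} = 2·v_{4} ; sig = [2:2]
  {2,6}:  v_{2} + v_{6} = 2·v_{0} + 2·v_{5} ; sig = [2:2,2]
  {0,5,7}:  v_{0} + v_{5} + v_{7} = v_{2} ; sig = [3:1]

so the primitive-relation signature multiset is
    [2:]
    [2:1]
    [2:1]
    [2:1]
    [2:1,1]
    [2:1,1]
    [2:1,2]
    [2:2]
    [2:2]
    [2:2,2]
    [3:1]


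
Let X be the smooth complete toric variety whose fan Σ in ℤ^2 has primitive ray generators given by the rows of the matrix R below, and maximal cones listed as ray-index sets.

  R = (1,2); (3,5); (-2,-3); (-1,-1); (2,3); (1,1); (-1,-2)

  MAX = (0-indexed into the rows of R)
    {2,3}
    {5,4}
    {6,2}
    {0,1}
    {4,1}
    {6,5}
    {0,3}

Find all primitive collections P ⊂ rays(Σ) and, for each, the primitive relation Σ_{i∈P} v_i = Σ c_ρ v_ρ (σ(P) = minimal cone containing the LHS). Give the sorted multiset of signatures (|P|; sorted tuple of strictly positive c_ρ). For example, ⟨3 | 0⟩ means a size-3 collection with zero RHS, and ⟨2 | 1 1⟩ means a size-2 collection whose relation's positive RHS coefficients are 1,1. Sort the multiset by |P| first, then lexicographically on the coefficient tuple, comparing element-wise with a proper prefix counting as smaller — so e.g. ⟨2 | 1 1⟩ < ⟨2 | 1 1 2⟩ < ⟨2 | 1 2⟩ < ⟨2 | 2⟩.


Δ(Σ) — 7 vertices, 14 min non-faces:

  P={0,6}:  v_{0} + v_{6} = 0  ⇒ sig = ⟨2 | 0⟩
  P={2,4}:  v_{2} + v_{4} = 0  ⇒ sig = ⟨2 | 0⟩
  P={3,5}:  v_{3} + v_{5} = 0  ⇒ sig = ⟨2 | 0⟩
  P={0,2}:  v_{0} + v_{2} = v_{3}  ⇒ sig = ⟨2 | 1⟩
  P={0,4}:  v_{0} + v_{4} = v_{1}  ⇒ sig = ⟨2 | 1⟩
  P={0,5}:  v_{0} + v_{5} = v_{4}  ⇒ sig = ⟨2 | 1⟩
  P={1,2}:  v_{1} + v_{2} = v_{0}  ⇒ sig = ⟨2 | 1⟩
  P={1,6}:  v_{1} + v_{6} = v_{4}  ⇒ sig = ⟨2 | 1⟩
  P={2,5}:  v_{2} + v_{5} = v_{6}  ⇒ sig = ⟨2 | 1⟩
  P={3,4}:  v_{3} + v_{4} = v_{0}  ⇒ sig = ⟨2 | 1⟩
  P={3,6}:  v_{3} + v_{6} = v_{2}  ⇒ sig = ⟨2 | 1⟩
  P={4,6}:  v_{4} + v_{6} = v_{5}  ⇒ sig = ⟨2 | 1⟩
  P={1,3}:  v_{1} + v_{3} = 2·v_{0}  ⇒ sig = ⟨2 | 2⟩
  P={1,5}:  v_{1} + v_{5} = 2·v_{4}  ⇒ sig = ⟨2 | 2⟩

so the primitive-relation signature multiset is
    ⟨2 | 0⟩
    ⟨2 | 0⟩
    ⟨2 | 0⟩
    ⟨2 | 1⟩
    ⟨2 | 1⟩
    ⟨2 | 1⟩
    ⟨2 | 1⟩
    ⟨2 | 1⟩
    ⟨2 | 1⟩
    ⟨2 | 1⟩
    ⟨2 | 1⟩
    ⟨2 | 1⟩
    ⟨2 | 2⟩
    ⟨2 | 2⟩


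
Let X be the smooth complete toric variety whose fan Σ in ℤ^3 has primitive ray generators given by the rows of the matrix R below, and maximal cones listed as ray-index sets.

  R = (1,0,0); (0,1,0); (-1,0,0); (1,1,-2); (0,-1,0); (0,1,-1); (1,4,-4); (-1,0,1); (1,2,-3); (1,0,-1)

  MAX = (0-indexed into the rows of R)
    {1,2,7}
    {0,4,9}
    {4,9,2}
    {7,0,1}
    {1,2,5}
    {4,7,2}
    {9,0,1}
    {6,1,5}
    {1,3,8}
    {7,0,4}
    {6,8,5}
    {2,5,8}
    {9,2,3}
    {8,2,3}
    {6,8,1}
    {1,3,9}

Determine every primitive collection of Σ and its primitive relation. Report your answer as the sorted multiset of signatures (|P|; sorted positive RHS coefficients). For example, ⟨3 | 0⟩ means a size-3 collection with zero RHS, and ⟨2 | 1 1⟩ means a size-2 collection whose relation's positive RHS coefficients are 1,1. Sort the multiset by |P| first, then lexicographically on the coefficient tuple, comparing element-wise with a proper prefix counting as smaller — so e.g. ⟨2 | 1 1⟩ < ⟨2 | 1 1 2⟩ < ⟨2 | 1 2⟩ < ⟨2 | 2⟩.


25 collections generate NE(X_Σ); each relation:

  P = {0,2}:  v_{0} + v_{2} = 0  so sig = ⟨2 | 0⟩
  P = {1,4}:  v_{1} + v_{4} = 0  so sig = ⟨2 | 0⟩
  P = {7,9}:  v_{7} + v_{9} = 0  so sig = ⟨2 | 0⟩
  P = {3,5}:  v_{3} + v_{5} = v_{8}  so sig = ⟨2 | 1⟩
  P = {3,7}:  v_{3} + v_{7} = v_{5}  so sig = ⟨2 | 1⟩
  P = {5,9}:  v_{5} + v_{9} = v_{3}  so sig = ⟨2 | 1⟩
  P = {0,5}:  v_{0} + v_{5} = v_{1} + v_{9}  so sig = ⟨2 | 1 1⟩
  P = {4,5}:  v_{4} + v_{5} = v_{2} + v_{9}  so sig = ⟨2 | 1 1⟩
  P = {4,6}:  v_{4} + v_{6} = v_{5} + v_{8}  so sig = ⟨2 | 1 1⟩
  P = {5,7}:  v_{5} + v_{7} = v_{1} + v_{2}  so sig = ⟨2 | 1 1⟩
  P = {0,8}:  v_{0} + v_{8} = v_{1} + v_{3} + v_{9}  so sig = ⟨2 | 1 1 1⟩
  P = {4,8}:  v_{4} + v_{8} = v_{2} + v_{3} + v_{9}  so sig = ⟨2 | 1 1 1⟩
  P = {6,9}:  v_{6} + v_{9} = v_{1} + v_{3} + v_{8}  so sig = ⟨2 | 1 1 1⟩
  P = {0,3}:  v_{0} + v_{3} = v_{1} + 2·v_{9}  so sig = ⟨2 | 1 2⟩
  P = {3,4}:  v_{3} + v_{4} = v_{2} + 2·v_{9}  so sig = ⟨2 | 1 2⟩
  P = {3,6}:  v_{3} + v_{6} = v_{1} + 2·v_{8}  so sig = ⟨2 | 1 2⟩
  P = {6,7}:  v_{6} + v_{7} = v_{1} + 3·v_{5}  so sig = ⟨2 | 1 3⟩
  P = {7,8}:  v_{7} + v_{8} = 2·v_{5}  so sig = ⟨2 | 2⟩
  P = {8,9}:  v_{8} + v_{9} = 2·v_{3}  so sig = ⟨2 | 2⟩
  P = {0,6}:  v_{0} + v_{6} = 2·v_{1} + 2·v_{3}  so sig = ⟨2 | 2 2⟩
  P = {2,6}:  v_{2} + v_{6} = 4·v_{5}  so sig = ⟨2 | 4⟩
  P = {1,2,9}:  v_{1} + v_{2} + v_{9} = v_{5}  so sig = ⟨3 | 1⟩
  P = {1,5,8}:  v_{1} + v_{5} + v_{8} = v_{6}  so sig = ⟨3 | 1⟩
  P = {1,2,3}:  v_{1} + v_{2} + v_{3} = 2·v_{5}  so sig = ⟨3 | 2⟩
  P = {1,2,8}:  v_{1} + v_{2} + v_{8} = 3·v_{5}  so sig = ⟨3 | 3⟩

Hence PRS(X_Σ) =
    ⟨2 | 0⟩
    ⟨2 | 0⟩
    ⟨2 | 0⟩
    ⟨2 | 1⟩
    ⟨2 | 1⟩
    ⟨2 | 1⟩
    ⟨2 | 1 1⟩
    ⟨2 | 1 1⟩
    ⟨2 | 1 1⟩
    ⟨2 | 1 1⟩
    ⟨2 | 1 1 1⟩
    ⟨2 | 1 1 1⟩
    ⟨2 | 1 1 1⟩
    ⟨2 | 1 2⟩
    ⟨2 | 1 2⟩
    ⟨2 | 1 2⟩
    ⟨2 | 1 3⟩
    ⟨2 | 2⟩
    ⟨2 | 2⟩
    ⟨2 | 2 2⟩
    ⟨2 | 4⟩
    ⟨3 | 1⟩
    ⟨3 | 1⟩
    ⟨3 | 2⟩
    ⟨3 | 3⟩


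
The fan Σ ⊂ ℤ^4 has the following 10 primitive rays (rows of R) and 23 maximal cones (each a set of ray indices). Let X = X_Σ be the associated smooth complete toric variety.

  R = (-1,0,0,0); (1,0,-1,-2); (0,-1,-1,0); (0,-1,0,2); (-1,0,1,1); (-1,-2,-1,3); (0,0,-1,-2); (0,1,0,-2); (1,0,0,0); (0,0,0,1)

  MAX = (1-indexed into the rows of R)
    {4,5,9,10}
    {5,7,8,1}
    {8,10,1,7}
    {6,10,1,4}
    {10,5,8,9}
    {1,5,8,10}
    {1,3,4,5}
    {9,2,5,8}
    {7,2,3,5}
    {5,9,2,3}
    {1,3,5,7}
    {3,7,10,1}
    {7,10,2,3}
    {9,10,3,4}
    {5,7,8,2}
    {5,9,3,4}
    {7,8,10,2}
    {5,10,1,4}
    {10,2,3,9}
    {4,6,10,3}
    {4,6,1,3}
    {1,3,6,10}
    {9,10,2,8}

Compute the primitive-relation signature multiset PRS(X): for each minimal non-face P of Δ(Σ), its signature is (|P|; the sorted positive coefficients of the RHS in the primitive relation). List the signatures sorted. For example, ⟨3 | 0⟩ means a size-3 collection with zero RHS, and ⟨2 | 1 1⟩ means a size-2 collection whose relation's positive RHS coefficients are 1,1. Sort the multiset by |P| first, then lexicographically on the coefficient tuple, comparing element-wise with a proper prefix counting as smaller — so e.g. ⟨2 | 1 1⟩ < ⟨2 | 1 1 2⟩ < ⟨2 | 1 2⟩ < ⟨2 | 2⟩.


16 collections generate NE(X_Σ); each relation:

  {1,9}:  v_{1} + v_{9} = 0 ; sig = ⟨2 | 0⟩
  {4,8}:  v_{4} + v_{8} = 0 ; sig = ⟨2 | 0⟩
  {1,2}:  v_{1} + v_{2} = v_{7} ; sig = ⟨2 | 1⟩
  {3,8}:  v_{3} + v_{8} = v_{7} ; sig = ⟨2 | 1⟩
  {4,7}:  v_{4} + v_{7} = v_{3} ; sig = ⟨2 | 1⟩
  {7,9}:  v_{7} + v_{9} = v_{2} ; sig = ⟨2 | 1⟩
  {2,4}:  v_{2} + v_{4} = v_{3} + v_{9} ; sig = ⟨2 | 1 1⟩
  {6,8}:  v_{6} + v_{8} = v_{1} + v_{3} + v_{10} ; sig = ⟨2 | 1 1 1⟩
  {6,9}:  v_{6} + v_{9} = v_{3} + v_{4} + v_{10} ; sig = ⟨2 | 1 1 1⟩
  {6,7}:  v_{6} + v_{7} = v_{1} + 2·v_{3} + v_{10} ; sig = ⟨2 | 1 1 2⟩
  {2,6}:  v_{2} + v_{6} = 2·v_{3} + v_{10} ; sig = ⟨2 | 1 2⟩
  {5,6}:  v_{5} + v_{6} = 2·v_{1} + 2·v_{4} ; sig = ⟨2 | 2 2⟩
  {2,5,10}:  v_{2} + v_{5} + v_{10} = 0 ; sig = ⟨3 | 0⟩
  {5,7,10}:  v_{5} + v_{7} + v_{10} = v_{1} ; sig = ⟨3 | 1⟩
  {3,5,10}:  v_{3} + v_{5} + v_{10} = v_{1} + v_{4} ; sig = ⟨3 | 1 1⟩
  {1,3,4,10}:  v_{1} + v_{3} + v_{4} + v_{10} = v_{6} ; sig = ⟨4 | 1⟩

Hence PRS(X_Σ) =
[⟨2 | 0⟩, ⟨2 | 0⟩, ⟨2 | 1⟩, ⟨2 | 1⟩, ⟨2 | 1⟩, ⟨2 | 1⟩, ⟨2 | 1 1⟩, ⟨2 | 1 1 1⟩, ⟨2 | 1 1 1⟩, ⟨2 | 1 1 2⟩, ⟨2 | 1 2⟩, ⟨2 | 2 2⟩, ⟨3 | 0⟩, ⟨3 | 1⟩, ⟨3 | 1 1⟩, ⟨4 | 1⟩]


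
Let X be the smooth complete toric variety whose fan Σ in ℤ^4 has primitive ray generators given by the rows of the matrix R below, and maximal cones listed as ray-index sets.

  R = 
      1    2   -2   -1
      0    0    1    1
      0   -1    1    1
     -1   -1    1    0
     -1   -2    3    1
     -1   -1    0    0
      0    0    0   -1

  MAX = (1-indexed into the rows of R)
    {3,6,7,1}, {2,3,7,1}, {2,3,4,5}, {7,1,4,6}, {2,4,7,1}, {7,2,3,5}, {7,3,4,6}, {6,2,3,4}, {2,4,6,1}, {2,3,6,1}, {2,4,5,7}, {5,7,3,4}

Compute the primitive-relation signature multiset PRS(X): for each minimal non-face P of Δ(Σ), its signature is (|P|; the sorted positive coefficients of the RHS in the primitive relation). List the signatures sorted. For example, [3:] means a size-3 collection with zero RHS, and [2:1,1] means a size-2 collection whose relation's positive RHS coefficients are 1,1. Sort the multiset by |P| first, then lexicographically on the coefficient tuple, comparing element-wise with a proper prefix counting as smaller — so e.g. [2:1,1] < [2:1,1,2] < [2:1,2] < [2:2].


5 minimal non-faces of Δ(Σ) (on 7 rays):

  {1,5}:  v_{1} + v_{5} = v_{2} + v_{7} — sig = [2:1,1]
  {5,6}:  v_{5} + v_{6} = v_{3} + 2·v_{4} — sig = [2:1,2]
  {1,3,4}:  v_{1} + v_{3} + v_{4} = 0 — sig = [3:]
  {2,6,7}:  v_{2} + v_{6} + v_{7} = v_{4} — sig = [3:1]
  {2,3,4,7}:  v_{2} + v_{3} + v_{4} + v_{7} = v_{5} — sig = [4:1]

Sorted signature multiset PRS(X):
[[2:1,1], [2:1,2], [3:], [3:1], [4:1]]


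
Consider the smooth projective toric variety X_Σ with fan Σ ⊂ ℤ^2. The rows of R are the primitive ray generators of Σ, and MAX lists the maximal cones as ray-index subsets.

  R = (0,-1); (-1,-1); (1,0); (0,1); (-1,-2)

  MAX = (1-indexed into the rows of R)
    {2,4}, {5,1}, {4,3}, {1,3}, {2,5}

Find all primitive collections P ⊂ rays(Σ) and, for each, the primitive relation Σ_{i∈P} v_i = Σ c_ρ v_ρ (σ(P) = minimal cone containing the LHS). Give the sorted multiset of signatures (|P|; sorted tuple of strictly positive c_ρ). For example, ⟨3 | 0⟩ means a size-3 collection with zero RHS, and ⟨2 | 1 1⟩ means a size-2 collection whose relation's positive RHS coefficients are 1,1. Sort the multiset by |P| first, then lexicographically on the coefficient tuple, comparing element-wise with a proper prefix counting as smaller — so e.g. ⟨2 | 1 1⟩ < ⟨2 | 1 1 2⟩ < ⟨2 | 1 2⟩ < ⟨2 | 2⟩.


Minimal non-faces — 5 found among 5 rays, 5 max cones:

  • {1,4}:  v_{1} + v_{4} = 0  ⇒ sig = ⟨2 | 0⟩
  • {1,2}:  v_{1} + v_{2} = v_{5}  ⇒ sig = ⟨2 | 1⟩
  • {2,3}:  v_{2} + v_{3} = v_{1}  ⇒ sig = ⟨2 | 1⟩
  • {4,5}:  v_{4} + v_{5} = v_{2}  ⇒ sig = ⟨2 | 1⟩
  • {3,5}:  v_{3} + v_{5} = 2·v_{1}  ⇒ sig = ⟨2 | 2⟩

so the primitive-relation signature multiset is
{ ⟨2 | 0⟩,  ⟨2 | 1⟩ ×3,  ⟨2 | 2⟩ }


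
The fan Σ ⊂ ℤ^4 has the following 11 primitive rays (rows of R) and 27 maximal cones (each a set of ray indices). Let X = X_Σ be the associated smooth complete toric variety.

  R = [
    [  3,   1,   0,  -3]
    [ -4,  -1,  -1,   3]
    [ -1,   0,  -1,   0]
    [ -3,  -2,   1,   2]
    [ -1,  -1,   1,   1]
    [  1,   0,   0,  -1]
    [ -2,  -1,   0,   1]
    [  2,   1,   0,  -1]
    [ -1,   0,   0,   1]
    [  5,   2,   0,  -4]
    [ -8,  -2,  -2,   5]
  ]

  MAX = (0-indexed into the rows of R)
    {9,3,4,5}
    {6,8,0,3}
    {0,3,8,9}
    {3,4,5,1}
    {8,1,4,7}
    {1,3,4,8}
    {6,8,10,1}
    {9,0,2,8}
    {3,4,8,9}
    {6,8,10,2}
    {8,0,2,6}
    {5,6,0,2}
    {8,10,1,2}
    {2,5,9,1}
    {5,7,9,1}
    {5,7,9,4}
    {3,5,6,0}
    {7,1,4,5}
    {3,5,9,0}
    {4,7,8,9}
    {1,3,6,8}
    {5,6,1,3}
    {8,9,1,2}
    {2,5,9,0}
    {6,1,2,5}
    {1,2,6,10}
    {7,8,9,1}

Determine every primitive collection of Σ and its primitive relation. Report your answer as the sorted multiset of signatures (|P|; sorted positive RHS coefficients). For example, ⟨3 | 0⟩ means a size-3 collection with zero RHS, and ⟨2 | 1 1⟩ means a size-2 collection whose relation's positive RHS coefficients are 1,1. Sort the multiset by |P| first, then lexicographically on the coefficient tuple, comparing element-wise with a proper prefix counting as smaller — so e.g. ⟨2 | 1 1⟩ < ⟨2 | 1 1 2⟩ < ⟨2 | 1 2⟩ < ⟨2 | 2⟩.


Σ has 20 primitive collections:

  • {5,8}:  v_{5} + v_{8} = 0  →  sig = ⟨2 | 0⟩
  • {6,7}:  v_{6} + v_{7} = 0  →  sig = ⟨2 | 0⟩
  • {0,1}:  v_{0} + v_{1} = v_{2}  →  sig = ⟨2 | 1⟩
  • {0,7}:  v_{0} + v_{7} = v_{9}  →  sig = ⟨2 | 1⟩
  • {2,4}:  v_{2} + v_{4} = v_{6}  →  sig = ⟨2 | 1⟩
  • {3,7}:  v_{3} + v_{7} = v_{4}  →  sig = ⟨2 | 1⟩
  • {4,6}:  v_{4} + v_{6} = v_{3}  →  sig = ⟨2 | 1⟩
  • {6,9}:  v_{6} + v_{9} = v_{0}  →  sig = ⟨2 | 1⟩
  • {0,4}:  v_{0} + v_{4} = v_{3} + v_{9}  →  sig = ⟨2 | 1 1⟩
  • {2,7}:  v_{2} + v_{7} = v_{1} + v_{9}  →  sig = ⟨2 | 1 1⟩
  • {5,10}:  v_{5} + v_{10} = v_{1} + v_{2} + v_{6}  →  sig = ⟨2 | 1 1 1⟩
  • {7,10}:  v_{7} + v_{10} = v_{1} + v_{2} + v_{8}  →  sig = ⟨2 | 1 1 1⟩
  • {0,10}:  v_{0} + v_{10} = 2·v_{2} + v_{6} + v_{8}  →  sig = ⟨2 | 1 1 2⟩
  • {4,10}:  v_{4} + v_{10} = v_{1} + 2·v_{6} + v_{8}  →  sig = ⟨2 | 1 1 2⟩
  • {3,10}:  v_{3} + v_{10} = v_{1} + 3·v_{6} + v_{8}  →  sig = ⟨2 | 1 1 3⟩
  • {9,10}:  v_{9} + v_{10} = 2·v_{2} + v_{8}  →  sig = ⟨2 | 1 2⟩
  • {2,3}:  v_{2} + v_{3} = 2·v_{6}  →  sig = ⟨2 | 2⟩
  • {1,4,9}:  v_{1} + v_{4} + v_{9} = 0  →  sig = ⟨3 | 0⟩
  • {1,3,9}:  v_{1} + v_{3} + v_{9} = v_{6}  →  sig = ⟨3 | 1⟩
  • {1,2,6,8}:  v_{1} + v_{2} + v_{6} + v_{8} = v_{10}  →  sig = ⟨4 | 1⟩

Sorted signature multiset PRS(X):
{ ⟨2 | 0⟩ ×2,  ⟨2 | 1⟩ ×6,  ⟨2 | 1 1⟩ ×2,  ⟨2 | 1 1 1⟩ ×2,  ⟨2 | 1 1 2⟩ ×2,  ⟨2 | 1 1 3⟩,  ⟨2 | 1 2⟩,  ⟨2 | 2⟩,  ⟨3 | 0⟩,  ⟨3 | 1⟩,  ⟨4 | 1⟩ }


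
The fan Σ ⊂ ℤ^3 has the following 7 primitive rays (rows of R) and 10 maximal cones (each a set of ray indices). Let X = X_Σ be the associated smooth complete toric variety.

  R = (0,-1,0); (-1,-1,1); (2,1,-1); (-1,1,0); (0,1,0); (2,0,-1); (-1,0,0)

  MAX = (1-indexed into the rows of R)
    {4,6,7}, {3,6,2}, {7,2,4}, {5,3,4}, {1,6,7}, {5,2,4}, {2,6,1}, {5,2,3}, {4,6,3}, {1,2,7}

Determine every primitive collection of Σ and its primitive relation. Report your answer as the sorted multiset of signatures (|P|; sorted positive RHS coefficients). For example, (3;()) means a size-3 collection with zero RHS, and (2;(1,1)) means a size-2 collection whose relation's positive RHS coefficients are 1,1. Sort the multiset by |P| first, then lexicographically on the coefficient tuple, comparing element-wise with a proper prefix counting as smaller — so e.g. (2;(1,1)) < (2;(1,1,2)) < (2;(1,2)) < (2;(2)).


9 minimal non-faces of Δ(Σ) (on 7 rays):

  {1,5}:  v_{1} + v_{5} = 0  so sig = (2;())
  {1,3}:  v_{1} + v_{3} = v_{6}  so sig = (2;(1))
  {1,4}:  v_{1} + v_{4} = v_{7}  so sig = (2;(1))
  {5,6}:  v_{5} + v_{6} = v_{3}  so sig = (2;(1))
  {5,7}:  v_{5} + v_{7} = v_{4}  so sig = (2;(1))
  {3,7}:  v_{3} + v_{7} = v_{4} + v_{6}  so sig = (2;(1,1))
  {2,4,6}:  v_{2} + v_{4} + v_{6} = 0  so sig = (3;())
  {2,3,4}:  v_{2} + v_{3} + v_{4} = v_{5}  so sig = (3;(1))
  {2,6,7}:  v_{2} + v_{6} + v_{7} = v_{1}  so sig = (3;(1))

so the primitive-relation signature multiset is
    (2;())
    (2;(1))
    (2;(1))
    (2;(1))
    (2;(1))
    (2;(1,1))
    (3;())
    (3;(1))
    (3;(1))


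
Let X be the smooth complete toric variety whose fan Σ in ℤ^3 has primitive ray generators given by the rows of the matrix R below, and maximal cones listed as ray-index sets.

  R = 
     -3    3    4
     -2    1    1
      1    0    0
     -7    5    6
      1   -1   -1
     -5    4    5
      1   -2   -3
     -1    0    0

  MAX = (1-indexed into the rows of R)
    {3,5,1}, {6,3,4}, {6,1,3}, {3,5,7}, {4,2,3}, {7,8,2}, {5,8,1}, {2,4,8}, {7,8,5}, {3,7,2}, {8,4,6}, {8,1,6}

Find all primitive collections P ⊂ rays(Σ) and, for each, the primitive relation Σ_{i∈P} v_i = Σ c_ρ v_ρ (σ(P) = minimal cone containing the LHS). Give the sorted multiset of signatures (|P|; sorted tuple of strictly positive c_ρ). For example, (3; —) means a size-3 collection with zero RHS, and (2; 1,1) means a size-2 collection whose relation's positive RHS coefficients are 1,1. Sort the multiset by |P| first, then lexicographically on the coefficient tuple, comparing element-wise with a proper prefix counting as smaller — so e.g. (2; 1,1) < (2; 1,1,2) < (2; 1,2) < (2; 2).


The 10 primitive collections of Σ (r=8, n=3):

  P = {3,8}:  v_{3} + v_{8} = 0  ⇒ sig = (2; —)
  P = {1,2}:  v_{1} + v_{2} = v_{6}  ⇒ sig = (2; 1)
  P = {1,7}:  v_{1} + v_{7} = v_{2}  ⇒ sig = (2; 1)
  P = {2,5}:  v_{2} + v_{5} = v_{8}  ⇒ sig = (2; 1)
  P = {2,6}:  v_{2} + v_{6} = v_{4}  ⇒ sig = (2; 1)
  P = {4,5}:  v_{4} + v_{5} = v_{6} + v_{8}  ⇒ sig = (2; 1,1)
  P = {5,6}:  v_{5} + v_{6} = v_{1} + v_{8}  ⇒ sig = (2; 1,1)
  P = {1,4}:  v_{1} + v_{4} = 2·v_{6}  ⇒ sig = (2; 2)
  P = {6,7}:  v_{6} + v_{7} = 2·v_{2}  ⇒ sig = (2; 2)
  P = {4,7}:  v_{4} + v_{7} = 3·v_{2}  ⇒ sig = (2; 3)

so the primitive-relation signature multiset is
{ (2; —),  (2; 1) ×4,  (2; 1,1) ×2,  (2; 2) ×2,  (2; 3) }


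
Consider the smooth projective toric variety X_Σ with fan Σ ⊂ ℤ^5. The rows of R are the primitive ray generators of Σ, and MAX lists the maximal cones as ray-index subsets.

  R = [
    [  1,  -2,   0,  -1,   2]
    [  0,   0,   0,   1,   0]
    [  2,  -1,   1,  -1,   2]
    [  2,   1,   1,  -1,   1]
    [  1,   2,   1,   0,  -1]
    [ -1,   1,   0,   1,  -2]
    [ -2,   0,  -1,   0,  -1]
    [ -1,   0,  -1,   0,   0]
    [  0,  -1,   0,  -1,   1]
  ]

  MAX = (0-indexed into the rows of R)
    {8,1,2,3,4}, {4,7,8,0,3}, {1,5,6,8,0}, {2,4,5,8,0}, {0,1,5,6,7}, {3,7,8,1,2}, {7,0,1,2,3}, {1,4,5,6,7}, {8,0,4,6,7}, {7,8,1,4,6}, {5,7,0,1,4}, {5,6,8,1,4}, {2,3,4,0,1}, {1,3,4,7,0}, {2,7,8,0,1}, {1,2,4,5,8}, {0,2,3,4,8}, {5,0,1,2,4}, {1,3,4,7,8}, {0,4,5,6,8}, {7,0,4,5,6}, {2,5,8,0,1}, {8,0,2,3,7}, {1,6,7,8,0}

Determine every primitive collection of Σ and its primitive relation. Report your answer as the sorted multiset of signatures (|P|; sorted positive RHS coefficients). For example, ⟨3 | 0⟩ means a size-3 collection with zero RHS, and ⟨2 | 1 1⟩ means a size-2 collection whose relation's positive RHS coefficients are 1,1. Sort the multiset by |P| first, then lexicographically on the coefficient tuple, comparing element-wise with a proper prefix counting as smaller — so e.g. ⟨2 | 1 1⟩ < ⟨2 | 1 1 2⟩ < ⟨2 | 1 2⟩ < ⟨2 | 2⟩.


9 minimal non-faces of Δ(Σ) (on 9 rays):

  {2,6}:  v_{2} + v_{6} = v_{8}  ⇒ sig = ⟨2 | 1⟩
  {3,5}:  v_{3} + v_{5} = v_{4}  ⇒ sig = ⟨2 | 1⟩
  {3,6}:  v_{3} + v_{6} = v_{4} + v_{7} + v_{8}  ⇒ sig = ⟨2 | 1 1 1⟩
  {2,5,7}:  v_{2} + v_{5} + v_{7} = 0  ⇒ sig = ⟨3 | 0⟩
  {2,4,7}:  v_{2} + v_{4} + v_{7} = v_{3}  ⇒ sig = ⟨3 | 1⟩
  {5,7,8}:  v_{5} + v_{7} + v_{8} = v_{6}  ⇒ sig = ⟨3 | 1⟩
  {0,1,4,6}:  v_{0} + v_{1} + v_{4} + v_{6} = 0  ⇒ sig = ⟨4 | 0⟩
  {0,1,4,8}:  v_{0} + v_{1} + v_{4} + v_{8} = v_{2}  ⇒ sig = ⟨4 | 1⟩
  {0,1,3,8}:  v_{0} + v_{1} + v_{3} + v_{8} = 2·v_{2} + v_{7}  ⇒ sig = ⟨4 | 1 2⟩

Sorted signature multiset PRS(X):
{ ⟨2 | 1⟩ ×2,  ⟨2 | 1 1 1⟩,  ⟨3 | 0⟩,  ⟨3 | 1⟩ ×2,  ⟨4 | 0⟩,  ⟨4 | 1⟩,  ⟨4 | 1 2⟩ }


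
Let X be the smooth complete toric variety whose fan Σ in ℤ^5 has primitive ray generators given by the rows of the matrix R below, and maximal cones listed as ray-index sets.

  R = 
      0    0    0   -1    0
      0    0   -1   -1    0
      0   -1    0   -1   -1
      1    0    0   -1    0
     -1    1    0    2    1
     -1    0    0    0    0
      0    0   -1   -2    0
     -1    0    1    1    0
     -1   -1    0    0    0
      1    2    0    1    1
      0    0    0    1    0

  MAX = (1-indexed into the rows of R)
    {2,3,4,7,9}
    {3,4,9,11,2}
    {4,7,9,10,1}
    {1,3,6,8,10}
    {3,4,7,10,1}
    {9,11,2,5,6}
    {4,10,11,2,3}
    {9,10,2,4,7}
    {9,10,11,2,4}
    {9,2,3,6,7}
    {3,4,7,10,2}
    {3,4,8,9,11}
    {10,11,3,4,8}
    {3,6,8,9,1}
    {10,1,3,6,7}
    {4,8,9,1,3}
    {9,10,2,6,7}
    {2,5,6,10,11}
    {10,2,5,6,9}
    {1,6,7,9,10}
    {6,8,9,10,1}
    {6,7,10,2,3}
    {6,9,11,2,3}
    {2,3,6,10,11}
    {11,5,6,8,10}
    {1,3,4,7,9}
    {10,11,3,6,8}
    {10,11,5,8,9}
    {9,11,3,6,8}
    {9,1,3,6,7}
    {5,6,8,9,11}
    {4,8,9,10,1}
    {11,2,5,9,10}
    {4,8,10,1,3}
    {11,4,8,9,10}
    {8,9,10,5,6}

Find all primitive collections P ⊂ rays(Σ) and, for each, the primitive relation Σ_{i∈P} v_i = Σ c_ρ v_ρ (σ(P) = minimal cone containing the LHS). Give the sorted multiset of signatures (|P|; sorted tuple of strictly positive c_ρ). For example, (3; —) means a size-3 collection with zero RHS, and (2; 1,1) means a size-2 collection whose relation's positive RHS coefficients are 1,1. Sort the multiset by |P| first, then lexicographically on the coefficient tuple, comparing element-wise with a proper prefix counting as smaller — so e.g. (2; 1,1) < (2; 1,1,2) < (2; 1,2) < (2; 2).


Δ(Σ) — 11 vertices, 12 min non-faces:

  {1,11}:  v_{1} + v_{11} = 0  ⟹  sig = (2; —)
  {1,2}:  v_{1} + v_{2} = v_{7}  ⟹  sig = (2; 1)
  {2,8}:  v_{2} + v_{8} = v_{6}  ⟹  sig = (2; 1)
  {4,6}:  v_{4} + v_{6} = v_{1}  ⟹  sig = (2; 1)
  {7,11}:  v_{7} + v_{11} = v_{2}  ⟹  sig = (2; 1)
  {3,5}:  v_{3} + v_{5} = v_{6} + v_{11}  ⟹  sig = (2; 1,1)
  {4,5}:  v_{4} + v_{5} = v_{9} + v_{10}  ⟹  sig = (2; 1,1)
  {7,8}:  v_{7} + v_{8} = v_{1} + v_{6}  ⟹  sig = (2; 1,1)
  {1,5}:  v_{1} + v_{5} = v_{6} + v_{9} + v_{10}  ⟹  sig = (2; 1,1,1)
  {5,7}:  v_{5} + v_{7} = v_{2} + v_{6} + v_{9} + v_{10}  ⟹  sig = (2; 1,1,1,1)
  {3,9,10}:  v_{3} + v_{9} + v_{10} = 0  ⟹  sig = (3; —)
  {6,9,10,11}:  v_{6} + v_{9} + v_{10} + v_{11} = v_{5}  ⟹  sig = (4; 1)

Signatures (|P|; sorted positive RHS coefficients), sorted:
[(2; —), (2; 1), (2; 1), (2; 1), (2; 1), (2; 1,1), (2; 1,1), (2; 1,1), (2; 1,1,1), (2; 1,1,1,1), (3; —), (4; 1)]


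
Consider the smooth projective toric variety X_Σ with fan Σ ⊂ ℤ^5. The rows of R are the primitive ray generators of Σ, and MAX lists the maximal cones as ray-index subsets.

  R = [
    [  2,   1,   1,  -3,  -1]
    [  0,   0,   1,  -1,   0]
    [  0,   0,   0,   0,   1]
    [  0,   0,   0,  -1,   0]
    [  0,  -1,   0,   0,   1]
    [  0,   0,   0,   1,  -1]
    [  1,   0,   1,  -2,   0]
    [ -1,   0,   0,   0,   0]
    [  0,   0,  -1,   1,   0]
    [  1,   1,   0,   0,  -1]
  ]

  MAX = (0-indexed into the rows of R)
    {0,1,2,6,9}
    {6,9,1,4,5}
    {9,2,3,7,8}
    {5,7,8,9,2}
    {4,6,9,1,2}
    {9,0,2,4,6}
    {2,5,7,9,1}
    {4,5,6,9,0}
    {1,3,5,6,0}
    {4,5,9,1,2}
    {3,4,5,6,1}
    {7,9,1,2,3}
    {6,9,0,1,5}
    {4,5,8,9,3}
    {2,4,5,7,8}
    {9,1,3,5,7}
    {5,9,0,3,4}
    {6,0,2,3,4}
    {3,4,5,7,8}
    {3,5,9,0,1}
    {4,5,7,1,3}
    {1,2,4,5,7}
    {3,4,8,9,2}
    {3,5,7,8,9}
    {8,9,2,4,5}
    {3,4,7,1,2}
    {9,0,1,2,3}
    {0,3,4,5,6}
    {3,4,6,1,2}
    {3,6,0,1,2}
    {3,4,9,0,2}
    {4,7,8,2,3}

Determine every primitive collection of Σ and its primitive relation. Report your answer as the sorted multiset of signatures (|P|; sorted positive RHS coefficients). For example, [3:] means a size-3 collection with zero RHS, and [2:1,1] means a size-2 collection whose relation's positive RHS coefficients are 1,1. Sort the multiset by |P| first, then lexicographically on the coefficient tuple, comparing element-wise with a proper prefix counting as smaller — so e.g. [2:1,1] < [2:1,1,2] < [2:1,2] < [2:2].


Minimal non-faces — 12 found among 10 rays, 32 max cones:

  P={1,8}:  v_{1} + v_{8} = 0  so sig = [2:]
  P={6,7}:  v_{6} + v_{7} = v_{1} + v_{3}  so sig = [2:1,1]
  P={6,8}:  v_{6} + v_{8} = v_{3} + v_{4} + v_{9}  so sig = [2:1,1,1]
  P={0,7}:  v_{0} + v_{7} = v_{1} + 2·v_{3} + v_{9}  so sig = [2:1,1,2]
  P={0,8}:  v_{0} + v_{8} = 2·v_{3} + v_{4} + 2·v_{9}  so sig = [2:1,2,2]
  P={2,3,5}:  v_{2} + v_{3} + v_{5} = 0  so sig = [3:]
  P={4,7,9}:  v_{4} + v_{7} + v_{9} = 0  so sig = [3:]
  P={3,6,9}:  v_{3} + v_{6} + v_{9} = v_{0}  so sig = [3:1]
  P={0,2,5}:  v_{0} + v_{2} + v_{5} = v_{6} + v_{9}  so sig = [3:1,1]
  P={2,5,6}:  v_{2} + v_{5} + v_{6} = v_{1} + v_{4} + v_{9}  so sig = [3:1,1,1]
  P={0,1,4}:  v_{0} + v_{1} + v_{4} = 2·v_{6}  so sig = [3:2]
  P={1,3,4,9}:  v_{1} + v_{3} + v_{4} + v_{9} = v_{6}  so sig = [4:1]

Hence PRS(X_Σ) =
{ [2:],  [2:1,1],  [2:1,1,1],  [2:1,1,2],  [2:1,2,2],  [3:] ×2,  [3:1],  [3:1,1],  [3:1,1,1],  [3:2],  [4:1] }


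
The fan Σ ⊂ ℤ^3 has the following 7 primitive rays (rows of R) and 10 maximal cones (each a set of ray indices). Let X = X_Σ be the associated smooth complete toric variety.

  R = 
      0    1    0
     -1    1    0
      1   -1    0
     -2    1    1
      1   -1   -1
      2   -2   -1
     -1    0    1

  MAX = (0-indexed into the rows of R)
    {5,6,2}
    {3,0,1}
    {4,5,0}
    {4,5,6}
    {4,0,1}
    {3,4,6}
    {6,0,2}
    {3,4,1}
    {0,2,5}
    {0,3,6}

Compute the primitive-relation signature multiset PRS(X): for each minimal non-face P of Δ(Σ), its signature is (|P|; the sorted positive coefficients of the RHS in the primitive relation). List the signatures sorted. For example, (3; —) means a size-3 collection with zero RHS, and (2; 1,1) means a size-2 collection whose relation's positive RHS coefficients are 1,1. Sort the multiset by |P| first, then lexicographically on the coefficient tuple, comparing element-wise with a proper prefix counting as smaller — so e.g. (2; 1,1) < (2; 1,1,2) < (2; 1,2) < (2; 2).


9 collections generate NE(X_Σ); each relation:

  P = {1,2}:  v_{1} + v_{2} = 0  so sig = (2; —)
  P = {1,5}:  v_{1} + v_{5} = v_{4}  so sig = (2; 1)
  P = {1,6}:  v_{1} + v_{6} = v_{3}  so sig = (2; 1)
  P = {2,3}:  v_{2} + v_{3} = v_{6}  so sig = (2; 1)
  P = {2,4}:  v_{2} + v_{4} = v_{5}  so sig = (2; 1)
  P = {3,5}:  v_{3} + v_{5} = v_{4} + v_{6}  so sig = (2; 1,1)
  P = {0,4,6}:  v_{0} + v_{4} + v_{6} = 0  so sig = (3; —)
  P = {0,3,4}:  v_{0} + v_{3} + v_{4} = v_{1}  so sig = (3; 1)
  P = {0,5,6}:  v_{0} + v_{5} + v_{6} = v_{2}  so sig = (3; 1)

Signatures (|P|; sorted positive RHS coefficients), sorted:
    (2; —)
    (2; 1)
    (2; 1)
    (2; 1)
    (2; 1)
    (2; 1,1)
    (3; —)
    (3; 1)
    (3; 1)
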